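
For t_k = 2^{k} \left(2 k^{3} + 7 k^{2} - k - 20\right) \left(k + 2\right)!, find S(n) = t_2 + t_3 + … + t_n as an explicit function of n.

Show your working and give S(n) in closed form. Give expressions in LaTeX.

S(n) = 2 \cdot 2^{n} n^{2} \left(n + 3\right)! + 2 \cdot 2^{n} n \left(n + 3\right)! - 8 \cdot 2^{n} \left(n + 3\right)! + 192

t_(k+1)/t_k = 2*(2*k**4 + 19*k**3 + 58*k**2 + 45*k - 36)/(2*k**3 + 7*k**2 - k - 20).
Gosper form: A/B · C(k+1)/C(k) with A=2*k + 6, B=1, C=k**3 + 7*k**2/2 - k/2 - 10.
Key eq: (2*k + 6)·f(k+1) = (1)·f(k) + (k**3 + 7*k**2/2 - k/2 - 10).
Bound: deg f ≤ 2.
Solve for f: f(k) = (k**2 - k - 4)/2 (degree 2 ≤ 2).
Then R = B(k−1)f/C = (k**2 - k - 4)/(2*k**3 + 7*k**2 - k - 20), so s_k = R(k)·t_k = 2**k*(k**2 - k - 4)*factorial(k + 2).
Check: Δs_k = 2**k*(2*k**3 + 7*k**2 - k - 20)*factorial(k + 2). ✓
Σ_(k=2)^n t_k = s_(n+1) − s_(2) = (2**(n + 1)*(n**2 + n - 4)*factorial(n + 3)) − (-192), i.e. 2*2**n*n**2*factorial(n + 3) + 2*2**n*n*factorial(n + 3) - 8*2**n*factorial(n + 3) + 192.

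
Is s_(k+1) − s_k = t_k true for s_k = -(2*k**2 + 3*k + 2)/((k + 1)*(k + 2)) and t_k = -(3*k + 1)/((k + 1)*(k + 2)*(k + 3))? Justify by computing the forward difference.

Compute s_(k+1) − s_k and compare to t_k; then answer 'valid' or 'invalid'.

s_(k+1) = (-3*k - 2*(k + 1)**2 - 5)/((k + 2)*(k + 3))
s_(k+1) − s_k = (-3*k - 1)/(k**3 + 6*k**2 + 11*k + 6)
(s_(k+1) − s_k) − t_k = 0

valid (s_(k+1) − s_k reduces to t_k)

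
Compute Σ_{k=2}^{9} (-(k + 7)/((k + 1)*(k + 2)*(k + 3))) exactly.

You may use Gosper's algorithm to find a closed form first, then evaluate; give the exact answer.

Σ = -13/33

Compute t_(k+1)/t_k: get (k + 1)*(k + 8)/((k + 4)*(k + 7)).
A = k + 1, B = k + 4, C = k + 7.
Need (k + 1)·f(k+1) − (k + 3)·f(k) = k + 7.
Bound: deg f ≤ 2.
Solve for f: f(k) = k*(2*k + 5) (degree 2 ≤ 2).
So s_k = (B(k−1)f/C)·t_k = (k*(k + 3)*(2*k + 5)/(k + 7))·t_k = k*(-2*k - 5)/((k + 1)*(k + 2)).
Verify: (-k - 7)/(k**3 + 6*k**2 + 11*k + 6) matches t_k.
Sum = s_(10) − s_(2); s_(10) = -125/66, s_(2) = -3/2 ⇒ -13/33.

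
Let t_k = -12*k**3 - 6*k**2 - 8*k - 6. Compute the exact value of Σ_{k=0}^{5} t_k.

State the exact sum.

Step 1: r(k) = (6*k**3 + 21*k**2 + 28*k + 16)/(6*k**3 + 3*k**2 + 4*k + 3).
Factor: A=1; B=1; C=k**3 + k**2/2 + 2*k/3 + 1/2.
Need (1)·f(k+1) − (1)·f(k) = k**3 + k**2/2 + 2*k/3 + 1/2.
Bound: deg f ≤ 4.
Match coefficients ⇒ f(k) = k*(3*k**3 - 4*k**2 + 4*k + 3)/12.
R(k) = B(k−1)·f(k)/C(k) = k*(3*k**3 - 4*k**2 + 4*k + 3)/(2*(6*k**3 + 3*k**2 + 4*k + 3)); s_k = R·t_k = k*(-3*k**3 + 4*k**2 - 4*k - 3).
Check: Δs_k = -12*k**3 - 6*k**2 - 8*k - 6. ✓
Σ_(k=0)^(5) t_k = s_(6) − s_(0) = -3186 − (0) = -3186.

Σ = -3186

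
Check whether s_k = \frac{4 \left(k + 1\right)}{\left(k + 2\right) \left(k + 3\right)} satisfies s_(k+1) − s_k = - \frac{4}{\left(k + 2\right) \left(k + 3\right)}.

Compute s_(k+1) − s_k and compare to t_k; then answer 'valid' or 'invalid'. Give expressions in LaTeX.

Invalid: residual \frac{16}{k^{3} + 9 k^{2} + 26 k + 24} ≠ 0.

s_(k+1) = 4*(k + 2)/((k + 3)*(k + 4))
s_(k+1) − s_k = -4*k/(k**3 + 9*k**2 + 26*k + 24)
(s_(k+1) − s_k) − t_k = 16/(k**3 + 9*k**2 + 26*k + 24)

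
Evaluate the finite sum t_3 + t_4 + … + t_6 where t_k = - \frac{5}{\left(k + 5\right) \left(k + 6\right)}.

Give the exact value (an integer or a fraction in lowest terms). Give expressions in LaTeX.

The ratio is (k + 5)/(k + 7).
Gosper form: A/B · C(k+1)/C(k) with A=k + 5, B=k + 7, C=1.
Set up (k + 5)·f(k+1) − (k + 6)·f(k) − (1) = 0.
Bound: deg f ≤ 1.
Solving with deg f ≤ 1: f(k) = k/5.
Then R = B(k−1)f/C = k*(k + 6)/5, so s_k = R(k)·t_k = -k/(k + 5).
Check: Δs_k = -5/(k**2 + 11*k + 30). ✓
Sum = s_(7) − s_(3); s_(7) = -7/12, s_(3) = -3/8 ⇒ -5/24.

Σ = -5/24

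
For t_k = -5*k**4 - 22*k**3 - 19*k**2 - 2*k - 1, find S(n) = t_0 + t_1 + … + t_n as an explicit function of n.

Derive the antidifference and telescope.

S(n) = -n**5 - 8*n**4 - 19*n**3 - 16*n**2 - 5*n - 1

The ratio is (5*k**4 + 42*k**3 + 115*k**2 + 126*k + 49)/(5*k**4 + 22*k**3 + 19*k**2 + 2*k + 1).
Normal form (A,B,C) = (1, 1, k**4 + 22*k**3/5 + 19*k**2/5 + 2*k/5 + 1/5).
Key eq: (1)·f(k+1) = (1)·f(k) + (k**4 + 22*k**3/5 + 19*k**2/5 + 2*k/5 + 1/5).
Bound: deg f ≤ 5.
Solve for f: f(k) = k*(k**4 + 3*k**3 - 3*k**2 - 3*k + 3)/5 (degree 5 ≤ 5).
Then R = B(k−1)f/C = k*(k**4 + 3*k**3 - 3*k**2 - 3*k + 3)/(5*k**4 + 22*k**3 + 19*k**2 + 2*k + 1), so s_k = R(k)·t_k = k*(-k**4 - 3*k**3 + 3*k**2 + 3*k - 3).
s_(k+1) − s_k = -5*k**4 - 22*k**3 - 19*k**2 - 2*k - 1 = t_k.
Σ_(k=0)^n t_k = s_(n+1) − s_(0) = (-n**5 - 8*n**4 - 19*n**3 - 16*n**2 - 5*n - 1) − (0), i.e. -n**5 - 8*n**4 - 19*n**3 - 16*n**2 - 5*n - 1.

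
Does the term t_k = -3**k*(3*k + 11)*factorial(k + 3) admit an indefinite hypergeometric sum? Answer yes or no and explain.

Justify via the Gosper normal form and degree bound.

Yes. s_k = -3**k*factorial(k + 3).

Ratio r(k) = 3*(k + 4)*(3*k + 14)/(3*k + 11).
Factor: A=3*k + 12; B=1; C=k + 11/3.
Need (3*k + 12)·f(k+1) − (1)·f(k) = k + 11/3.
Bound: deg f ≤ 0.
A polynomial solution: f(k) = 1/3.
Certificate R = B(k−1)f/C = 1/(3*k + 11) gives s_k = -3**k*factorial(k + 3).
Check: Δs_k = -3**k*(3*k + 11)*factorial(k + 3). ✓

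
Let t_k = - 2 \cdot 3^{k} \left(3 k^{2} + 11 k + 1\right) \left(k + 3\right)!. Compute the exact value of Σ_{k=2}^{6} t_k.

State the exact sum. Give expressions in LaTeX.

t_(k+1)/t_k = 3*(3*k**3 + 29*k**2 + 83*k + 60)/(3*k**2 + 11*k + 1).
Factor: A=3*k + 12; B=1; C=k**2 + 11*k/3 + 1/3.
Key eq: (3*k + 12)·f(k+1) = (1)·f(k) + (k**2 + 11*k/3 + 1/3).
From deg A=1, deg B=0, deg C=2: d=1.
Solve for f: f(k) = (k - 1)/3 (degree 1 ≤ 1).
Certificate R = B(k−1)f/C = (k - 1)/(3*k**2 + 11*k + 1) gives s_k = -2*3**k*(k - 1)*factorial(k + 3).
Verify: -2*3**k*(3*k**2 + 11*k + 1)*factorial(k + 3) matches t_k.
Sum = s_(7) − s_(2); s_(7) = -95234227200, s_(2) = -2160 ⇒ -95234225040.

Σ = -95234225040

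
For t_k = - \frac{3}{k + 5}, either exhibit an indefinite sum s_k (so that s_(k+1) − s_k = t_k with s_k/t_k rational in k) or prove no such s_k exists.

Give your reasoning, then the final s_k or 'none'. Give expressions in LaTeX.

Step 1: r(k) = (k + 5)/(k + 6).
Normal form (A,B,C) = (k + 5, k + 6, 1).
f must satisfy (k + 5)·f(k+1) − (k + 5)·f(k) = 1.
deg f ≤ 0 (via 1,1,0).
Generic f = c0 gives residual -1; -1 = 0 cannot hold, so t_k is not Gosper-summable.

none — t_k is not Gosper-summable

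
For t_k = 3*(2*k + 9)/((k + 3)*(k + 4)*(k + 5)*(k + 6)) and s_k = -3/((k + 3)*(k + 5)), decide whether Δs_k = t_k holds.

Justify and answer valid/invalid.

s_(k+1) = -3/((k + 4)*(k + 6))
s_(k+1) − s_k = 3*(2*k + 9)/(k**4 + 18*k**3 + 119*k**2 + 342*k + 360)
(s_(k+1) − s_k) − t_k = 0

Valid — Δs_k = t_k.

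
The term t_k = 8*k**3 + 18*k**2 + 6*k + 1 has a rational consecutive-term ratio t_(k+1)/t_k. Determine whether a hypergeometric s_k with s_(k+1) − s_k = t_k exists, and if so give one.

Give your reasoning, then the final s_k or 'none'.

t_(k+1)/t_k = (8*k**3 + 42*k**2 + 66*k + 33)/(8*k**3 + 18*k**2 + 6*k + 1).
So A=1 and B=1, with C=k**3 + 9*k**2/4 + 3*k/4 + 1/8.
Set up (1)·f(k+1) − (1)·f(k) − (k**3 + 9*k**2/4 + 3*k/4 + 1/8) = 0.
deg f ≤ 4 (via 0,0,3).
Match coefficients ⇒ f(k) = k*(2*k**3 + 2*k**2 - 4*k + 1)/8.
R(k) = B(k−1)·f(k)/C(k) = k*(2*k**3 + 2*k**2 - 4*k + 1)/(8*k**3 + 18*k**2 + 6*k + 1); s_k = R·t_k = k*(2*k**3 + 2*k**2 - 4*k + 1).
Verify: 8*k**3 + 18*k**2 + 6*k + 1 matches t_k.

s_k = k*(2*k**3 + 2*k**2 - 4*k + 1)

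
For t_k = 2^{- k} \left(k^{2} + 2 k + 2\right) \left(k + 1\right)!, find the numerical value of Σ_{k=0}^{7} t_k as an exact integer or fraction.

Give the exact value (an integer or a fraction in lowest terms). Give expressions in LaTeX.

Ratio r(k) = (k + 2)*(2*k + (k + 1)**2 + 4)/(2*(k**2 + 2*k + 2)).
Normal form (A,B,C) = (k/2 + 1, 1, k**2 + 2*k + 2).
Key eq: (k/2 + 1)·f(k+1) = (1)·f(k) + (k**2 + 2*k + 2).
Bound: deg f ≤ 1.
Solve for f: f(k) = 2*(k + 1) (degree 1 ≤ 1).
Get s_k = R·t_k = 2**(1 - k)*(k + 1)*factorial(k + 1) with R(k) = B(k−1)f(k)/C(k) = 2*(k + 1)/(k**2 + 2*k + 2).
Δs = (k**2 + 2*k + 2)*factorial(k + 1)/2**k, as required.
Sum = s_(8) − s_(0); s_(8) = 25515, s_(0) = 2 ⇒ 25513.

Σ = 25513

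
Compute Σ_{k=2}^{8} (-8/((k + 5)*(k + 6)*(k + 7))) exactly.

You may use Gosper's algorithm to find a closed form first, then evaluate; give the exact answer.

Σ = -11/210

Compute t_(k+1)/t_k: get (k + 5)/(k + 8).
Gosper form: A/B · C(k+1)/C(k) with A=k + 5, B=k + 8, C=1.
Need (k + 5)·f(k+1) − (k + 7)·f(k) = 1.
Degrees (1,1,0) ⇒ d ≤ 2.
Solve for f: f(k) = k*(k + 11)/60 (degree 2 ≤ 2).
Certificate R = B(k−1)f/C = k*(k + 7)*(k + 11)/60 gives s_k = 2*k*(-k - 11)/(15*(k + 5)*(k + 6)).
s_(k+1) − s_k = -8/(k**3 + 18*k**2 + 107*k + 210) = t_k.
Telescoping: Σ = s_(9) − s_(2) = -4/35 − (-13/210) = -11/210.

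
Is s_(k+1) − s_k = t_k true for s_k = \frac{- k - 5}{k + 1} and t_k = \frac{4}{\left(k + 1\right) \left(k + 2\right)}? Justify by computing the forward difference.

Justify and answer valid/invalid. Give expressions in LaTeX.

s_(k+1) = (-k - 6)/(k + 2)
s_(k+1) − s_k = 4/(k**2 + 3*k + 2)
(s_(k+1) − s_k) − t_k = 0

valid; difference matches t_k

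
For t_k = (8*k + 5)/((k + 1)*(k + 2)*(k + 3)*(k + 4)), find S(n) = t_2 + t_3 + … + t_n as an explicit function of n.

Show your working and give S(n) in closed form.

Ratio r(k) = (k + 1)*(8*k + 13)/((k + 5)*(8*k + 5)).
Gosper form: A/B · C(k+1)/C(k) with A=k + 1, B=k + 5, C=k + 5/8.
Set up (k + 1)·f(k+1) − (k + 4)·f(k) − (k + 5/8) = 0.
d = 3 from the (1,1,1) case.
Solve for f: f(k) = k*(k**2 + 6*k + 3)/16 (degree 3 ≤ 3).
Get s_k = R·t_k = k*(k**2 + 6*k + 3)/(2*(k + 1)*(k + 2)*(k + 3)) with R(k) = B(k−1)f(k)/C(k) = k*(k + 4)*(k**2 + 6*k + 3)/(2*(8*k + 5)).
Δs = (8*k + 5)/(k**4 + 10*k**3 + 35*k**2 + 50*k + 24), as required.
Telescope: S(n) = s_(n+1) − s_(2) = (n**3 + 9*n**2 + 18*n + 10)/(2*(n**3 + 9*n**2 + 26*n + 24)) − (19/60) = (11*n**3 + 99*n**2 + 46*n - 156)/(60*(n**3 + 9*n**2 + 26*n + 24)).

S(n) = (11*n**3 + 99*n**2 + 46*n - 156)/(60*(n**3 + 9*n**2 + 26*n + 24))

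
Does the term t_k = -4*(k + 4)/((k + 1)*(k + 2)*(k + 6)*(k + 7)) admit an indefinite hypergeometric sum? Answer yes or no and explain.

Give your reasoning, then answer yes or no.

Ratio r(k) = (k + 1)*(k + 5)*(k + 6)/((k + 3)*(k + 4)*(k + 8)).
Normal form (A,B,C) = (k + 1, k + 8, k**4 + 16*k**3 + 95*k**2 + 248*k + 240).
Need (k + 1)·f(k+1) − (k + 7)·f(k) = k**4 + 16*k**3 + 95*k**2 + 248*k + 240.
From deg A=1, deg B=1, deg C=4: d=6.
A polynomial solution: f(k) = k*(k + 2)*(k + 3)*(k + 4)*(k + 5)*(k + 7)/12.
Certificate R = B(k−1)f/C = k*(k + 2)*(k + 7)**2/(12*(k + 4)) gives s_k = k*(-k - 7)/(3*(k**2 + 7*k + 6)).
Check: Δs_k = 4*(-k - 4)/(k**4 + 16*k**3 + 83*k**2 + 152*k + 84). ✓

Yes. s_k = k*(-k - 7)/(3*(k**2 + 7*k + 6)).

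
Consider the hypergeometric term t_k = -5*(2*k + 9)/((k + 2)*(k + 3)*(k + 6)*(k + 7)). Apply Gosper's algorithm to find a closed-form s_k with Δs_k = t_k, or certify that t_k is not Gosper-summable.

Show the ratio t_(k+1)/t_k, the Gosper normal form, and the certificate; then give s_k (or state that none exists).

s_k = 5*k*(-k - 8)/(12*(k**2 + 8*k + 12))

Step 1: r(k) = (k + 2)*(k + 6)*(2*k + 11)/((k + 4)*(k + 8)*(2*k + 9)).
A = k + 2, B = k + 8, C = k**3 + 27*k**2/2 + 121*k/2 + 90.
Solve (k + 2)·f(k+1) − (k + 7)·f(k) = k**3 + 27*k**2/2 + 121*k/2 + 90.
Degrees (1,1,3) ⇒ d ≤ 5.
Coefficient equations give f(k) = k*(k + 3)*(k + 4)*(k + 5)*(k + 8)/24.
R(k) = B(k−1)·f(k)/C(k) = k*(k + 3)*(k + 7)*(k + 8)/(12*(2*k + 9)); s_k = R·t_k = 5*k*(-k - 8)/(12*(k**2 + 8*k + 12)).
Verify: 5*(-2*k - 9)/(k**4 + 18*k**3 + 113*k**2 + 288*k + 252) matches t_k.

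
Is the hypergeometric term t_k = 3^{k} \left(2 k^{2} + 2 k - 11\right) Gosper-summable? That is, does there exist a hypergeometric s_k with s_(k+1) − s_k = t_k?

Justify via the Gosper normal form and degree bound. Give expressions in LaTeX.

Yes. s_k = 3^{k} \left(k^{2} - 2 k - 4\right).

Compute t_(k+1)/t_k: get 3*(2*k**2 + 6*k - 7)/(2*k**2 + 2*k - 11).
Factor: A=3; B=1; C=k**2 + k - 11/2.
Set up (3)·f(k+1) − (1)·f(k) − (k**2 + k - 11/2) = 0.
Degrees (0,0,2) ⇒ d ≤ 2.
Solve for f: f(k) = (k**2 - 2*k - 4)/2 (degree 2 ≤ 2).
Certificate R = B(k−1)f/C = (k**2 - 2*k - 4)/(2*k**2 + 2*k - 11) gives s_k = 3**k*(k**2 - 2*k - 4).
Check: Δs_k = 3**k*(2*k**2 + 2*k - 11). ✓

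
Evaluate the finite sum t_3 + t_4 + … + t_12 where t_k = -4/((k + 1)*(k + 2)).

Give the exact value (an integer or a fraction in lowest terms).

Σ = -5/7

The ratio is (k + 1)/(k + 3).
Take A(k)=k + 1, B(k)=k + 3, C(k)=1.
Key eq: (k + 1)·f(k+1) = (k + 2)·f(k) + (1).
Bound: deg f ≤ 1.
Solve for f: f(k) = k (degree 1 ≤ 1).
So s_k = (B(k−1)f/C)·t_k = (k*(k + 2))·t_k = -4*k/(k + 1).
Check: Δs_k = -4/(k**2 + 3*k + 2). ✓
Sum = s_(13) − s_(3); s_(13) = -26/7, s_(3) = -3 ⇒ -5/7.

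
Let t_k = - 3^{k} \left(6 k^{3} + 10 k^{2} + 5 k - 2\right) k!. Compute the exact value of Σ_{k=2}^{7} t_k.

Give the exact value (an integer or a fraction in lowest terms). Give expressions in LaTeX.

The ratio is 3*(6*k**4 + 34*k**3 + 71*k**2 + 62*k + 19)/(6*k**3 + 10*k**2 + 5*k - 2).
So A=3*k + 3 and B=1, with C=k**3 + 5*k**2/3 + 5*k/6 - 1/3.
Key eq: (3*k + 3)·f(k+1) = (1)·f(k) + (k**3 + 5*k**2/3 + 5*k/6 - 1/3).
From deg A=1, deg B=0, deg C=3: d=2.
Solve for f: f(k) = (2*k**2 - 2*k - 1)/6 (degree 2 ≤ 2).
Then R = B(k−1)f/C = (2*k**2 - 2*k - 1)/(6*k**3 + 10*k**2 + 5*k - 2), so s_k = R(k)·t_k = 3**k*(-2*k**2 + 2*k + 1)*factorial(k).
Δs = -3**k*(6*k**3 + 10*k**2 + 5*k - 2)*factorial(k), as required.
Telescoping: Σ = s_(8) − s_(2) = -29363886720 − (-54) = -29363886666.

Σ = -29363886666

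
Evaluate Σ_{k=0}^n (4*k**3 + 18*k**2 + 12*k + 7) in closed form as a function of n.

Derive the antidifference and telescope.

r(k) = (4*k**3 + 30*k**2 + 60*k + 41)/(4*k**3 + 18*k**2 + 12*k + 7) after simplifying.
Factor: A=1; B=1; C=k**3 + 9*k**2/2 + 3*k + 7/4.
Solve (1)·f(k+1) − (1)·f(k) = k**3 + 9*k**2/2 + 3*k + 7/4.
Degrees (0,0,3) ⇒ d ≤ 4.
A polynomial solution: f(k) = k*(k**3 + 4*k**2 - 2*k + 4)/4.
Then R = B(k−1)f/C = k*(k**3 + 4*k**2 - 2*k + 4)/(4*k**3 + 18*k**2 + 12*k + 7), so s_k = R(k)·t_k = k*(k**3 + 4*k**2 - 2*k + 4).
Δs = 4*k**3 + 18*k**2 + 12*k + 7, as required.
s_(n+1) = n**4 + 8*n**3 + 16*n**2 + 16*n + 7 and s_(0) = 0, so S(n) = n**4 + 8*n**3 + 16*n**2 + 16*n + 7.

S(n) = n**4 + 8*n**3 + 16*n**2 + 16*n + 7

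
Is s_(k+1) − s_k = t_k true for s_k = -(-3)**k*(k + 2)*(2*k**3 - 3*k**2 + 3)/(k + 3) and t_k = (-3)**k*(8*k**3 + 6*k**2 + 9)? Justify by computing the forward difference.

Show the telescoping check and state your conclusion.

Invalid: residual (-3)**k*(-8*k**4 - 32*k**3 - 15*k**2 - 9*k - 30)/(k**2 + 7*k + 12) ≠ 0.

s_(k+1) = 3*(-3)**k*(k + 3)*(2*(k + 1)**3 - 3*(k + 1)**2 + 3)/(k + 4)
s_(k+1) − s_k = (-3)**k*(8*k**5 + 54*k**4 + 106*k**3 + 66*k**2 + 54*k + 78)/(k**2 + 7*k + 12)
(s_(k+1) − s_k) − t_k = (-3)**k*(-8*k**4 - 32*k**3 - 15*k**2 - 9*k - 30)/(k**2 + 7*k + 12)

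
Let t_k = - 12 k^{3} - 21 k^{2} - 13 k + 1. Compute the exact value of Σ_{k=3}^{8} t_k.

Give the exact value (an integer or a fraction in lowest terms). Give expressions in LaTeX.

Σ = -20046

t_(k+1)/t_k = (12*k**3 + 57*k**2 + 91*k + 45)/(12*k**3 + 21*k**2 + 13*k - 1).
Gosper form: A/B · C(k+1)/C(k) with A=1, B=1, C=k**3 + 7*k**2/4 + 13*k/12 - 1/12.
f must satisfy (1)·f(k+1) − (1)·f(k) = k**3 + 7*k**2/4 + 13*k/12 - 1/12.
deg f ≤ 4 (via 0,0,3).
Solving with deg f ≤ 4: f(k) = k*(3*k**3 + k**2 - k - 4)/12.
R(k) = B(k−1)·f(k)/C(k) = k*(3*k**3 + k**2 - k - 4)/(12*k**3 + 21*k**2 + 13*k - 1); s_k = R·t_k = k*(-3*k**3 - k**2 + k + 4).
Check: Δs_k = -12*k**3 - 21*k**2 - 13*k + 1. ✓
Evaluate s at k=9 and k=3: -20295 and -249; difference -20046.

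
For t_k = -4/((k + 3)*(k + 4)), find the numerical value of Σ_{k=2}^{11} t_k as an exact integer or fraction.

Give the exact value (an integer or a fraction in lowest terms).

Σ = -8/15

Ratio r(k) = (k + 3)/(k + 5).
Factor: A=k + 3; B=k + 5; C=1.
Need (k + 3)·f(k+1) − (k + 4)·f(k) = 1.
deg f ≤ 1 (via 1,1,0).
A polynomial solution: f(k) = k/3.
Get s_k = R·t_k = -4*k/(3*k + 9) with R(k) = B(k−1)f(k)/C(k) = k*(k + 4)/3.
Δs = -4/(k**2 + 7*k + 12), as required.
Sum = s_(12) − s_(2); s_(12) = -16/15, s_(2) = -8/15 ⇒ -8/15.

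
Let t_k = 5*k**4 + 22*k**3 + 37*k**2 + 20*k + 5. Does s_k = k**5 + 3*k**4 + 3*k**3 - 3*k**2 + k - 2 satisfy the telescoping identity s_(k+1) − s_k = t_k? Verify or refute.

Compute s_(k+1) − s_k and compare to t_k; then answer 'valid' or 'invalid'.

valid (s_(k+1) − s_k reduces to t_k)

s_(k+1) = k**5 + 8*k**4 + 25*k**3 + 34*k**2 + 21*k + 3
s_(k+1) − s_k = 5*k**4 + 22*k**3 + 37*k**2 + 20*k + 5
(s_(k+1) − s_k) − t_k = 0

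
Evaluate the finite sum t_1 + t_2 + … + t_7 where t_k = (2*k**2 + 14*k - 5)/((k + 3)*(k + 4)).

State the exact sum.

Σ = 413/44

Ratio r(k) = (k + 3)*(14*k + 2*(k + 1)**2 + 9)/((k + 5)*(2*k**2 + 14*k - 5)).
Normal form (A,B,C) = (k + 3, k + 5, k**2 + 7*k - 5/2).
f must satisfy (k + 3)·f(k+1) − (k + 4)·f(k) = k**2 + 7*k - 5/2.
deg f ≤ 2 (via 1,1,2).
Solving with deg f ≤ 2: f(k) = k*(6*k - 11)/6.
Get s_k = R·t_k = k*(6*k - 11)/(3*(k + 3)) with R(k) = B(k−1)f(k)/C(k) = k*(k + 4)*(6*k - 11)/(3*(2*k**2 + 14*k - 5)).
Check: Δs_k = (2*k**2 + 14*k - 5)/(k**2 + 7*k + 12). ✓
Sum = s_(8) − s_(1); s_(8) = 296/33, s_(1) = -5/12 ⇒ 413/44.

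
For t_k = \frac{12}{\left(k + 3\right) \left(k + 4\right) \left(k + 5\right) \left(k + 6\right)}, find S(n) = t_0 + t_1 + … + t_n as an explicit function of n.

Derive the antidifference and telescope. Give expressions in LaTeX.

S(n) = \frac{n^{3} + 15 n^{2} + 74 n + 60}{15 \left(n^{3} + 15 n^{2} + 74 n + 120\right)}

The ratio is (k + 3)/(k + 7).
Factor: A=k + 3; B=k + 7; C=1.
Solve (k + 3)·f(k+1) − (k + 6)·f(k) = 1.
Bound: deg f ≤ 3.
Coefficient equations give f(k) = k*(k**2 + 12*k + 47)/180.
Certificate R = B(k−1)f/C = k*(k + 6)*(k**2 + 12*k + 47)/180 gives s_k = k*(k**2 + 12*k + 47)/(15*(k + 3)*(k + 4)*(k + 5)).
Δs = 12/(k**4 + 18*k**3 + 119*k**2 + 342*k + 360), as required.
Evaluate: s_(n+1) = (n**3 + 15*n**2 + 74*n + 60)/(15*(n**3 + 15*n**2 + 74*n + 120)); subtract s_(0) = 0 ⇒ S(n) = (n**3 + 15*n**2 + 74*n + 60)/(15*(n**3 + 15*n**2 + 74*n + 120)).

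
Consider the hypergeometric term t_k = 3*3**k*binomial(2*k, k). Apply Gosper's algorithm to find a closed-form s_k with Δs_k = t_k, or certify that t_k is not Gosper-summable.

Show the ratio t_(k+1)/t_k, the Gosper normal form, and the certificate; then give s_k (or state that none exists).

none — t_k is not Gosper-summable

Ratio r(k) = 6*(2*k + 1)/(k + 1).
A = 12*k + 6, B = k + 1, C = 1.
Set up (12*k + 6)·f(k+1) − (k)·f(k) − (1) = 0.
deg f ≤ -1 (via 1,1,0).
d = -1 < 0 ⇒ no nonzero polynomial f; not summable.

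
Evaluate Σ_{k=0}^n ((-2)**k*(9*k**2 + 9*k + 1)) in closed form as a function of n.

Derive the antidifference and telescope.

Ratio r(k) = 2*(-9*k**2 - 27*k - 19)/(9*k**2 + 9*k + 1).
A = -2, B = 1, C = k**2 + k + 1/9.
Need (-2)·f(k+1) − (1)·f(k) = k**2 + k + 1/9.
From deg A=0, deg B=0, deg C=2: d=2.
Solving with deg f ≤ 2: f(k) = -(3*k**2 - k - 1)/9.
So s_k = (B(k−1)f/C)·t_k = (-(3*k**2 - k - 1)/(9*k**2 + 9*k + 1))·t_k = (-2)**k*(-3*k**2 + k + 1).
Check: Δs_k = (-2)**k*(9*k**2 + 9*k + 1). ✓
Telescope: S(n) = s_(n+1) − s_(0) = 2*(-2)**n*(3*n**2 + 5*n + 1) − (1) = 6*(-2)**n*n**2 + 10*(-2)**n*n + 2*(-2)**n - 1.

S(n) = 6*(-2)**n*n**2 + 10*(-2)**n*n + 2*(-2)**n - 1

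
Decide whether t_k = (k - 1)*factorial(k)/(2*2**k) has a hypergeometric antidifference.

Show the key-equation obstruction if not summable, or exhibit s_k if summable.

Yes. s_k = factorial(k)/2**k.

t_(k+1)/t_k = k*(k + 1)/(2*(k - 1)).
Gosper form: A/B · C(k+1)/C(k) with A=k/2 + 1/2, B=1, C=k - 1.
Need (k/2 + 1/2)·f(k+1) − (1)·f(k) = k - 1.
From deg A=1, deg B=0, deg C=1: d=0.
Solve for f: f(k) = 2 (degree 0 ≤ 0).
So s_k = (B(k−1)f/C)·t_k = (2/(k - 1))·t_k = factorial(k)/2**k.
s_(k+1) − s_k = (k - 1)*factorial(k)/(2*2**k) = t_k.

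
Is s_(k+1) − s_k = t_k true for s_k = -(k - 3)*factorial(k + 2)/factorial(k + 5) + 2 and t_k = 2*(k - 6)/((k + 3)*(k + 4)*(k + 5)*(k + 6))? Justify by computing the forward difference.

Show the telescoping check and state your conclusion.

valid (s_(k+1) − s_k reduces to t_k)

s_(k+1) = -(k - 2)*factorial(k + 3)/factorial(k + 6) + 2
s_(k+1) − s_k = 2*(k - 6)/((k + 3)*(k + 4)*(k + 5)*(k + 6))
(s_(k+1) − s_k) − t_k = 0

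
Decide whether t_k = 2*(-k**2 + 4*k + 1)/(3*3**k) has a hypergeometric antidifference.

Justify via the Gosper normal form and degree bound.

The ratio is (k**2 - 2*k - 4)/(3*(k**2 - 4*k - 1)).
Gosper form: A/B · C(k+1)/C(k) with A=1/3, B=1, C=k**2 - 4*k - 1.
Need (1/3)·f(k+1) − (1)·f(k) = k**2 - 4*k - 1.
deg f ≤ 2 (via 0,0,2).
Coefficient equations give f(k) = -3*(k**2 - 3*k - 2)/2.
So s_k = (B(k−1)f/C)·t_k = (-3*(k**2 - 3*k - 2)/(2*(k**2 - 4*k - 1)))·t_k = (k**2 - 3*k - 2)/3**k.
Verify: 2*(-k**2 + 4*k + 1)/(3*3**k) matches t_k.

Yes. s_k = (k**2 - 3*k - 2)/3**k.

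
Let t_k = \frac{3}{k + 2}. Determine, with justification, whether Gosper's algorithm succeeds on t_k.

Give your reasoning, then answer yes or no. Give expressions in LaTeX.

No — the linear system for f has no solution.

Ratio r(k) = (k + 2)/(k + 3).
So A=k + 2 and B=k + 3, with C=1.
Set up (k + 2)·f(k+1) − (k + 2)·f(k) − (1) = 0.
deg f ≤ 0 (via 1,1,0).
Write f(k) = c0. Then LHS − RHS = -1, requiring -1 = 0: contradictory. No certificate.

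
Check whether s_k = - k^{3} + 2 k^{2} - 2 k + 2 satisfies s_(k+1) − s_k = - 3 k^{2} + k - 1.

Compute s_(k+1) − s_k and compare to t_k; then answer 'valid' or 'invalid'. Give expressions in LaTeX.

Valid — Δs_k = t_k.

s_(k+1) = -k**3 - k**2 - k + 1
s_(k+1) − s_k = -3*k**2 + k - 1
(s_(k+1) − s_k) − t_k = 0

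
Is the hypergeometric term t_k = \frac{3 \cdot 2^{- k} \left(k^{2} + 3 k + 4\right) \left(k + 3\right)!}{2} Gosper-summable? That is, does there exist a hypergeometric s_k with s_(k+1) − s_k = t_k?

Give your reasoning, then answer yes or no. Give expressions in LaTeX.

Yes. s_k = 3 \cdot 2^{- k} k \left(k + 3\right)!.

Step 1: r(k) = (k + 4)*(3*k + (k + 1)**2 + 7)/(2*(k**2 + 3*k + 4)).
Normal form (A,B,C) = (k/2 + 2, 1, k**2 + 3*k + 4).
Solve (k/2 + 2)·f(k+1) − (1)·f(k) = k**2 + 3*k + 4.
From deg A=1, deg B=0, deg C=2: d=1.
Solve for f: f(k) = 2*k (degree 1 ≤ 1).
Get s_k = R·t_k = 3*k*factorial(k + 3)/2**k with R(k) = B(k−1)f(k)/C(k) = 2*k/(k**2 + 3*k + 4).
Check: Δs_k = 3*(k**2 + 3*k + 4)*factorial(k + 3)/(2*2**k). ✓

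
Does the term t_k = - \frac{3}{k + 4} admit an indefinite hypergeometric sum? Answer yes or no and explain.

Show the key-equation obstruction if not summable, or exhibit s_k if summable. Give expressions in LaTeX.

r(k) = (k + 4)/(k + 5) after simplifying.
Normal form (A,B,C) = (k + 4, k + 5, 1).
Need (k + 4)·f(k+1) − (k + 4)·f(k) = 1.
deg f ≤ 0 (via 1,1,0).
f = c0 ⇒ A·f(k+1) − B(k−1)·f(k) − C = -1. The system {-1 = 0} is inconsistent; no antidifference.

No — key equation has no polynomial f.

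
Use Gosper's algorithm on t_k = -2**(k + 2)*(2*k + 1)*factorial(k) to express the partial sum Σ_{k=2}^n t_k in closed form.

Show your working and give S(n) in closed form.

S(n) = -8*2**n*factorial(n + 1) + 32

The ratio is 2*(k + 1)*(2*k + 3)/(2*k + 1).
A = 2*k + 2, B = 1, C = k + 1/2.
Set up (2*k + 2)·f(k+1) − (1)·f(k) − (k + 1/2) = 0.
Degrees (1,0,1) ⇒ d ≤ 0.
Solving with deg f ≤ 0: f(k) = 1/2.
Then R = B(k−1)f/C = 1/(2*k + 1), so s_k = R(k)·t_k = -2**(k + 2)*factorial(k).
Check: Δs_k = -2**(k + 2)*(2*k + 1)*factorial(k). ✓
Telescope: S(n) = s_(n+1) − s_(2) = -2**(n + 3)*factorial(n + 1) − (-32) = -8*2**n*factorial(n + 1) + 32.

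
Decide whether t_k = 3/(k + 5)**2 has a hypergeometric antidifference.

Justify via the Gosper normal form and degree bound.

No — the linear system for f has no solution.

The ratio is (k + 5)**2/(k + 6)**2.
Normal form (A,B,C) = (k**2 + 10*k + 25, k**2 + 12*k + 36, 1).
Solve (k**2 + 10*k + 25)·f(k+1) − (k**2 + 10*k + 25)·f(k) = 1.
From deg A=2, deg B=2, deg C=0: d=0.
Generic f = c0 gives residual -1; -1 = 0 cannot hold, so t_k is not Gosper-summable.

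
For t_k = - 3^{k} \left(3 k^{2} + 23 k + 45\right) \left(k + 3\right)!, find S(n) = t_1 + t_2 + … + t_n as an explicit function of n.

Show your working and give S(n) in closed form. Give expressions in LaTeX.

S(n) = - 3 \cdot 3^{n} n \left(n + 4\right)! - 12 \cdot 3^{n} \left(n + 4\right)! + 288

t_(k+1)/t_k = 3*(3*k**3 + 41*k**2 + 187*k + 284)/(3*k**2 + 23*k + 45).
So A=3*k + 12 and B=1, with C=k**2 + 23*k/3 + 15.
Set up (3*k + 12)·f(k+1) − (1)·f(k) − (k**2 + 23*k/3 + 15) = 0.
Degrees (1,0,2) ⇒ d ≤ 1.
Solve for f: f(k) = (k + 3)/3 (degree 1 ≤ 1).
So s_k = (B(k−1)f/C)·t_k = ((k + 3)/(3*k**2 + 23*k + 45))·t_k = -3**k*(k + 3)*factorial(k + 3).
Verify: -3**k*(3*k**2 + 23*k + 45)*factorial(k + 3) matches t_k.
s_(n+1) = -3**(n + 1)*(n + 4)*factorial(n + 4) and s_(1) = -288, so S(n) = -3*3**n*n*factorial(n + 4) - 12*3**n*factorial(n + 4) + 288.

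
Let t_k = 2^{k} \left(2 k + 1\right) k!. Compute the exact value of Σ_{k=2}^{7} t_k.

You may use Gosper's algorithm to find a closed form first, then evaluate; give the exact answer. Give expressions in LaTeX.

Σ = 10321912

r(k) = 2*(k + 1)*(2*k + 3)/(2*k + 1) after simplifying.
Gosper form: A/B · C(k+1)/C(k) with A=2*k + 2, B=1, C=k + 1/2.
f must satisfy (2*k + 2)·f(k+1) − (1)·f(k) = k + 1/2.
Bound: deg f ≤ 0.
Match coefficients ⇒ f(k) = 1/2.
So s_k = (B(k−1)f/C)·t_k = (1/(2*k + 1))·t_k = 2**k*factorial(k).
Δs = 2**k*(2*k + 1)*factorial(k), as required.
Sum = s_(8) − s_(2); s_(8) = 10321920, s_(2) = 8 ⇒ 10321912.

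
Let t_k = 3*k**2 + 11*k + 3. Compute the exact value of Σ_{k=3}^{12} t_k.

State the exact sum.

Σ = 2790

t_(k+1)/t_k = (3*k**2 + 17*k + 17)/(3*k**2 + 11*k + 3).
Factor: A=1; B=1; C=k**2 + 11*k/3 + 1.
Key eq: (1)·f(k+1) = (1)·f(k) + (k**2 + 11*k/3 + 1).
From deg A=0, deg B=0, deg C=2: d=3.
Coefficient equations give f(k) = k*(k**2 + 4*k - 2)/3.
So s_k = (B(k−1)f/C)·t_k = (k*(k**2 + 4*k - 2)/(3*k**2 + 11*k + 3))·t_k = k*(k**2 + 4*k - 2).
Check: Δs_k = 3*k**2 + 11*k + 3. ✓
Σ_(k=3)^(12) t_k = s_(13) − s_(3) = 2847 − (57) = 2790.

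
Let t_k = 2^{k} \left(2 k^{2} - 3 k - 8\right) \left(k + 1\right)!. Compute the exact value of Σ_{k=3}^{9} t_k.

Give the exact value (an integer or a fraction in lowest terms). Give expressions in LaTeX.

Σ = 245248819392

Compute t_(k+1)/t_k: get 2*(2*k**3 + 5*k**2 - 7*k - 18)/(2*k**2 - 3*k - 8).
A = 2*k + 4, B = 1, C = k**2 - 3*k/2 - 4.
Solve (2*k + 4)·f(k+1) − (1)·f(k) = k**2 - 3*k/2 - 4.
d = 1 from the (1,0,2) case.
Match coefficients ⇒ f(k) = (k - 4)/2.
Certificate R = B(k−1)f/C = (k - 4)/(2*k**2 - 3*k - 8) gives s_k = 2**k*(k - 4)*factorial(k + 1).
Verify: 2**k*(2*k**2 - 3*k - 8)*factorial(k + 1) matches t_k.
Telescoping: Σ = s_(10) − s_(3) = 245248819200 − (-192) = 245248819392.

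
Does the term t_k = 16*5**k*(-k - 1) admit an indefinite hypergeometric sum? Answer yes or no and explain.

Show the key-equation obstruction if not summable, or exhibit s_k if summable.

Ratio r(k) = 5*(k + 2)/(k + 1).
Gosper form: A/B · C(k+1)/C(k) with A=5, B=1, C=k + 1.
Key eq: (5)·f(k+1) = (1)·f(k) + (k + 1).
d = 1 from the (0,0,1) case.
Match coefficients ⇒ f(k) = (4*k - 1)/16.
Certificate R = B(k−1)f/C = (4*k - 1)/(16*(k + 1)) gives s_k = 5**k*(1 - 4*k).
Δs = 16*5**k*(-k - 1), as required.

Yes. s_k = 5**k*(1 - 4*k).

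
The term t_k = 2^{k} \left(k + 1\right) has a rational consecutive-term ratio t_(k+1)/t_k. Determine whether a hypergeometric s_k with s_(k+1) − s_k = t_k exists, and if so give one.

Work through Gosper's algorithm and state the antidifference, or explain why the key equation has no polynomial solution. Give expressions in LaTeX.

t_(k+1)/t_k = 2*(k + 2)/(k + 1).
So A=2 and B=1, with C=k + 1.
Need (2)·f(k+1) − (1)·f(k) = k + 1.
d = 1 from the (0,0,1) case.
Coefficient equations give f(k) = k - 1.
Then R = B(k−1)f/C = (k - 1)/(k + 1), so s_k = R(k)·t_k = 2**k*(k - 1).
Check: Δs_k = 2**k*(k + 1). ✓

s_k = 2^{k} \left(k - 1\right)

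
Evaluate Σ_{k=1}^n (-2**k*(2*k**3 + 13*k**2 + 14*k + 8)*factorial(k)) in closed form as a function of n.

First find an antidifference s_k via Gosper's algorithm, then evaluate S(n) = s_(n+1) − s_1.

t_(k+1)/t_k = 2*(2*k**4 + 21*k**3 + 65*k**2 + 83*k + 37)/(2*k**3 + 13*k**2 + 14*k + 8).
Factor: A=2*k + 2; B=1; C=k**3 + 13*k**2/2 + 7*k + 4.
f must satisfy (2*k + 2)·f(k+1) − (1)·f(k) = k**3 + 13*k**2/2 + 7*k + 4.
Bound: deg f ≤ 2.
Solve for f: f(k) = (k**2 + 4*k - 2)/2 (degree 2 ≤ 2).
Certificate R = B(k−1)f/C = (k**2 + 4*k - 2)/(2*k**3 + 13*k**2 + 14*k + 8) gives s_k = -2**k*(k**2 + 4*k - 2)*factorial(k).
Δs = -2**k*(2*k**3 + 13*k**2 + 14*k + 8)*factorial(k), as required.
Σ_(k=1)^n t_k = s_(n+1) − s_(1) = (-2**(n + 1)*(n**2 + 6*n + 3)*factorial(n + 1)) − (-6), i.e. -2*2**n*n**3*factorial(n) - 14*2**n*n**2*factorial(n) - 18*2**n*n*factorial(n) - 6*2**n*factorial(n) + 6.

S(n) = -2*2**n*n**3*factorial(n) - 14*2**n*n**2*factorial(n) - 18*2**n*n*factorial(n) - 6*2**n*factorial(n) + 6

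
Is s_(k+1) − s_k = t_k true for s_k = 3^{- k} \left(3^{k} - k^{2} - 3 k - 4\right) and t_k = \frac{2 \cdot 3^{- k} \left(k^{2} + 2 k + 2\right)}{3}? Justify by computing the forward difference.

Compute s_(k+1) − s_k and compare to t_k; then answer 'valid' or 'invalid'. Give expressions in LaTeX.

s_(k+1) = (3*3**k - k**2 - 5*k - 8)/(3*3**k)
s_(k+1) − s_k = 2*(k**2 + 2*k + 2)/(3*3**k)
(s_(k+1) − s_k) − t_k = 0

Valid: the claim telescopes to t_k.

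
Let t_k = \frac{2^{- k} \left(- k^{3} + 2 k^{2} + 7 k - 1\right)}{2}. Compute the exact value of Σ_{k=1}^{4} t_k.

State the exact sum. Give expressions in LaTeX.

Σ = 125/32

Compute t_(k+1)/t_k: get (k**3 + k**2 - 8*k - 7)/(2*(k**3 - 2*k**2 - 7*k + 1)).
Take A(k)=1/2, B(k)=1, C(k)=k**3 - 2*k**2 - 7*k + 1.
Solve (1/2)·f(k+1) − (1)·f(k) = k**3 - 2*k**2 - 7*k + 1.
From deg A=0, deg B=0, deg C=3: d=3.
Solve for f: f(k) = -2*(k**3 + k**2 - 2*k + 1) (degree 3 ≤ 3).
Certificate R = B(k−1)f/C = -2*(k**3 + k**2 - 2*k + 1)/(k**3 - 2*k**2 - 7*k + 1) gives s_k = (k**3 + k**2 - 2*k + 1)/2**k.
Verify: (-k**3 + 2*k**2 + 7*k - 1)/(2*2**k) matches t_k.
Telescoping: Σ = s_(5) − s_(1) = 141/32 − (1/2) = 125/32.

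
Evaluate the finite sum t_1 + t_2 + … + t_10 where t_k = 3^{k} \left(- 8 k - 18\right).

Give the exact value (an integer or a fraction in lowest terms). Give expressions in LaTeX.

t_(k+1)/t_k = 3*(4*k + 13)/(4*k + 9).
Factor: A=3; B=1; C=k + 9/4.
Set up (3)·f(k+1) − (1)·f(k) − (k + 9/4) = 0.
Degrees (0,0,1) ⇒ d ≤ 1.
A polynomial solution: f(k) = (4*k + 3)/8.
Certificate R = B(k−1)f/C = (4*k + 3)/(2*(4*k + 9)) gives s_k = 3**k*(-4*k - 3).
Δs = 3**k*(-8*k - 18), as required.
Telescoping: Σ = s_(11) − s_(1) = -8325909 − (-21) = -8325888.

Σ = -8325888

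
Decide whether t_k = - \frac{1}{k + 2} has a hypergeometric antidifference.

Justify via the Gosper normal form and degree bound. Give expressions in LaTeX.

No; the coefficient equations for f are inconsistent.

Step 1: r(k) = (k + 2)/(k + 3).
Normal form (A,B,C) = (k + 2, k + 3, 1).
Set up (k + 2)·f(k+1) − (k + 2)·f(k) − (1) = 0.
deg f ≤ 0 (via 1,1,0).
Write f(k) = c0. Then LHS − RHS = -1, requiring -1 = 0: contradictory. No certificate.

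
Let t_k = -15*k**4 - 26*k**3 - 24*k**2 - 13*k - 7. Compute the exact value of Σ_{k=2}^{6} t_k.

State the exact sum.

Σ = -48005

The ratio is (15*k**4 + 86*k**3 + 192*k**2 + 199*k + 85)/(15*k**4 + 26*k**3 + 24*k**2 + 13*k + 7).
Take A(k)=1, B(k)=1, C(k)=k**4 + 26*k**3/15 + 8*k**2/5 + 13*k/15 + 7/15.
Need (1)·f(k+1) − (1)·f(k) = k**4 + 26*k**3/15 + 8*k**2/5 + 13*k/15 + 7/15.
Degrees (0,0,4) ⇒ d ≤ 5.
Coefficient equations give f(k) = k*(3*k**4 - k**3 + k + 4)/15.
Certificate R = B(k−1)f/C = k*(3*k**4 - k**3 + k + 4)/(15*k**4 + 26*k**3 + 24*k**2 + 13*k + 7) gives s_k = k*(-3*k**4 + k**3 - k - 4).
Δs = -15*k**4 - 26*k**3 - 24*k**2 - 13*k - 7, as required.
Sum = s_(7) − s_(2); s_(7) = -48097, s_(2) = -92 ⇒ -48005.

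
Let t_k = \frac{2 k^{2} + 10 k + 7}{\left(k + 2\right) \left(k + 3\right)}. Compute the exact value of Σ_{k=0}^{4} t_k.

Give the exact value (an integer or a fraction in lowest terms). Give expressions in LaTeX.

r(k) = (k + 2)*(10*k + 2*(k + 1)**2 + 17)/((k + 4)*(2*k**2 + 10*k + 7)) after simplifying.
Factor: A=k + 2; B=k + 4; C=k**2 + 5*k + 7/2.
Set up (k + 2)·f(k+1) − (k + 3)·f(k) − (k**2 + 5*k + 7/2) = 0.
d = 2 from the (1,1,2) case.
Solve for f: f(k) = k*(4*k + 3)/4 (degree 2 ≤ 2).
Get s_k = R·t_k = k*(4*k + 3)/(2*(k + 2)) with R(k) = B(k−1)f(k)/C(k) = k*(k + 3)*(4*k + 3)/(2*(2*k**2 + 10*k + 7)).
s_(k+1) − s_k = (2*k**2 + 10*k + 7)/(k**2 + 5*k + 6) = t_k.
Telescoping: Σ = s_(5) − s_(0) = 115/14 − (0) = 115/14.

Σ = 115/14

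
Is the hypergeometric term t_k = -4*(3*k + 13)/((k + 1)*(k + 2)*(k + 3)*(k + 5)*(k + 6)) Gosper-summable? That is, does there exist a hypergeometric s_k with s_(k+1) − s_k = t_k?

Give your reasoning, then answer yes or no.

Yes. s_k = 2*k*(-k**2 - 8*k - 17)/(5*(k**3 + 8*k**2 + 17*k + 10)).

The ratio is (k + 1)*(k + 5)*(3*k + 16)/((k + 4)*(k + 7)*(3*k + 13)).
Normal form (A,B,C) = (k + 1, k + 7, k**2 + 25*k/3 + 52/3).
Set up (k + 1)·f(k+1) − (k + 6)·f(k) − (k**2 + 25*k/3 + 52/3) = 0.
deg f ≤ 5 (via 1,1,2).
A polynomial solution: f(k) = k*(k + 3)*(k + 4)*(k**2 + 8*k + 17)/30.
So s_k = (B(k−1)f/C)·t_k = (k*(k + 3)*(k + 6)*(k**2 + 8*k + 17)/(10*(3*k + 13)))·t_k = 2*k*(-k**2 - 8*k - 17)/(5*(k**3 + 8*k**2 + 17*k + 10)).
Verify: 4*(-3*k - 13)/(k**5 + 17*k**4 + 107*k**3 + 307*k**2 + 396*k + 180) matches t_k.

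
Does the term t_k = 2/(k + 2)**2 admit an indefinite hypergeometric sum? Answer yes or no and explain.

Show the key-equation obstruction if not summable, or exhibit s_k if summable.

No — key equation has no polynomial f.

Ratio r(k) = (k + 2)**2/(k + 3)**2.
Gosper form: A/B · C(k+1)/C(k) with A=k**2 + 4*k + 4, B=k**2 + 6*k + 9, C=1.
Need (k**2 + 4*k + 4)·f(k+1) − (k**2 + 4*k + 4)·f(k) = 1.
Degrees (2,2,0) ⇒ d ≤ 0.
Write f(k) = c0. Then LHS − RHS = -1, requiring -1 = 0: contradictory. No certificate.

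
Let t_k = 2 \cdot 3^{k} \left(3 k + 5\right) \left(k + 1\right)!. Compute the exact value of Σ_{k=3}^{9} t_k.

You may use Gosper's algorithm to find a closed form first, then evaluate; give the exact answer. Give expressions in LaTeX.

Σ = 4714094245104

The ratio is 3*(k + 2)*(3*k + 8)/(3*k + 5).
Gosper form: A/B · C(k+1)/C(k) with A=3*k + 6, B=1, C=k + 5/3.
f must satisfy (3*k + 6)·f(k+1) − (1)·f(k) = k + 5/3.
Bound: deg f ≤ 0.
A polynomial solution: f(k) = 1/3.
Then R = B(k−1)f/C = 1/(3*k + 5), so s_k = R(k)·t_k = 2*3**k*factorial(k + 1).
Δs = 2*3**k*(3*k + 5)*factorial(k + 1), as required.
Σ_(k=3)^(9) t_k = s_(10) − s_(3) = 4714094246400 − (1296) = 4714094245104.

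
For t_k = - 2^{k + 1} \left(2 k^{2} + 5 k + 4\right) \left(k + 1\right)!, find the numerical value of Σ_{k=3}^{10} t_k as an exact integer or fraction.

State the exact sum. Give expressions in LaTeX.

t_(k+1)/t_k = 2*(2*k**3 + 13*k**2 + 29*k + 22)/(2*k**2 + 5*k + 4).
Factor: A=2*k + 4; B=1; C=k**2 + 5*k/2 + 2.
Set up (2*k + 4)·f(k+1) − (1)·f(k) − (k**2 + 5*k/2 + 2) = 0.
Degrees (1,0,2) ⇒ d ≤ 1.
Solving with deg f ≤ 1: f(k) = k/2.
R(k) = B(k−1)·f(k)/C(k) = k/(2*k**2 + 5*k + 4); s_k = R·t_k = -2**(k + 1)*k*factorial(k + 1).
s_(k+1) − s_k = -2**(k + 1)*(2*k**2 + 5*k + 4)*factorial(k + 1) = t_k.
Sum = s_(11) − s_(3); s_(11) = -21581896089600, s_(3) = -1152 ⇒ -21581896088448.

Σ = -21581896088448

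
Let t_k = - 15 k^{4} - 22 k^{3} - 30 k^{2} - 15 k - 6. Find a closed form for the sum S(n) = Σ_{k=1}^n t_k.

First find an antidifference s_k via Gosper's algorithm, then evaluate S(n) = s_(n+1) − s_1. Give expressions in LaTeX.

S(n) = n \left(- 3 n^{4} - 13 n^{3} - 26 n^{2} - 28 n - 18\right)

r(k) = (15*k**4 + 82*k**3 + 186*k**2 + 201*k + 88)/(15*k**4 + 22*k**3 + 30*k**2 + 15*k + 6) after simplifying.
Take A(k)=1, B(k)=1, C(k)=k**4 + 22*k**3/15 + 2*k**2 + k + 2/5.
Key eq: (1)·f(k+1) = (1)·f(k) + (k**4 + 22*k**3/15 + 2*k**2 + k + 2/5).
From deg A=0, deg B=0, deg C=4: d=5.
Coefficient equations give f(k) = k*(3*k**4 - 2*k**3 + 4*k**2 - 2*k + 3)/15.
So s_k = (B(k−1)f/C)·t_k = (k*(3*k**4 - 2*k**3 + 4*k**2 - 2*k + 3)/(15*k**4 + 22*k**3 + 30*k**2 + 15*k + 6))·t_k = k*(-3*k**4 + 2*k**3 - 4*k**2 + 2*k - 3).
Verify: -15*k**4 - 22*k**3 - 30*k**2 - 15*k - 6 matches t_k.
s_(n+1) = -3*n**5 - 13*n**4 - 26*n**3 - 28*n**2 - 18*n - 6 and s_(1) = -6, so S(n) = n*(-3*n**4 - 13*n**3 - 26*n**2 - 28*n - 18).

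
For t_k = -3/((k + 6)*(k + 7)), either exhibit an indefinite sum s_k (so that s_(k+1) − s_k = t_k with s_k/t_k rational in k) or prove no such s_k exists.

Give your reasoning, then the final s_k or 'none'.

s_k = -k/(2*k + 12)

t_(k+1)/t_k = (k + 6)/(k + 8).
Normal form (A,B,C) = (k + 6, k + 8, 1).
Solve (k + 6)·f(k+1) − (k + 7)·f(k) = 1.
From deg A=1, deg B=1, deg C=0: d=1.
Match coefficients ⇒ f(k) = k/6.
R(k) = B(k−1)·f(k)/C(k) = k*(k + 7)/6; s_k = R·t_k = -k/(2*k + 12).
Check: Δs_k = -3/(k**2 + 13*k + 42). ✓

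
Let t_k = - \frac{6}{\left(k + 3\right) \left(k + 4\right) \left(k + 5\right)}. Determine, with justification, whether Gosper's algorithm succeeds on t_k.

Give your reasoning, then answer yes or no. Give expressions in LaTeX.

Yes. s_k = \frac{k \left(- k - 7\right)}{4 \left(k + 3\right) \left(k + 4\right)}.

t_(k+1)/t_k = (k + 3)/(k + 6).
Normal form (A,B,C) = (k + 3, k + 6, 1).
f must satisfy (k + 3)·f(k+1) − (k + 5)·f(k) = 1.
Degrees (1,1,0) ⇒ d ≤ 2.
A polynomial solution: f(k) = k*(k + 7)/24.
Certificate R = B(k−1)f/C = k*(k + 5)*(k + 7)/24 gives s_k = k*(-k - 7)/(4*(k + 3)*(k + 4)).
Check: Δs_k = -6/(k**3 + 12*k**2 + 47*k + 60). ✓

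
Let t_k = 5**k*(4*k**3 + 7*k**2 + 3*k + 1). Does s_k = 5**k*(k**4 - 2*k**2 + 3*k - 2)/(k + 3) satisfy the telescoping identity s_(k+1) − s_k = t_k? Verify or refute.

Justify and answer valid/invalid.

Invalid: residual 5**k*(-4*k**4 - 18*k**3 - 26*k**2 - 8*k - 4)/(k**2 + 7*k + 12) ≠ 0.

s_(k+1) = 5**(k + 1)*k*(k**3 + 4*k**2 + 4*k + 3)/(k + 4)
s_(k+1) − s_k = 5**k*(4*k**5 + 31*k**4 + 82*k**3 + 80*k**2 + 35*k + 8)/(k**2 + 7*k + 12)
(s_(k+1) − s_k) − t_k = 5**k*(-4*k**4 - 18*k**3 - 26*k**2 - 8*k - 4)/(k**2 + 7*k + 12)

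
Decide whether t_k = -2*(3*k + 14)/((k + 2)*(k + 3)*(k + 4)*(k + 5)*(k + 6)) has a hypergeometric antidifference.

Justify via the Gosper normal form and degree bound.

Step 1: r(k) = (k + 2)*(3*k + 17)/((k + 7)*(3*k + 14)).
So A=k + 2 and B=k + 7, with C=k + 14/3.
Solve (k + 2)·f(k+1) − (k + 6)·f(k) = k + 14/3.
deg f ≤ 4 (via 1,1,1).
A polynomial solution: f(k) = k*(k + 4)*(k**2 + 10*k + 31)/90.
R(k) = B(k−1)·f(k)/C(k) = k*(k + 4)*(k + 6)*(k**2 + 10*k + 31)/(30*(3*k + 14)); s_k = R·t_k = k*(-k**2 - 10*k - 31)/(15*(k**3 + 10*k**2 + 31*k + 30)).
Verify: 2*(-3*k - 14)/(k**5 + 20*k**4 + 155*k**3 + 580*k**2 + 1044*k + 720) matches t_k.

Yes. s_k = k*(-k**2 - 10*k - 31)/(15*(k**3 + 10*k**2 + 31*k + 30)).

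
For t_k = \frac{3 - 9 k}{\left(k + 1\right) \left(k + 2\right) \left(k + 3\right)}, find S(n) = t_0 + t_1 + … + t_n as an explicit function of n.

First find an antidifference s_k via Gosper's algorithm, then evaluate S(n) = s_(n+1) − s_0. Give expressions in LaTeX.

S(n) = \frac{3 \left(- n^{2} + n + 2\right)}{2 \left(n^{2} + 5 n + 6\right)}

Compute t_(k+1)/t_k: get (k + 1)*(3*k + 2)/((k + 4)*(3*k - 1)).
Take A(k)=k + 1, B(k)=k + 4, C(k)=k - 1/3.
Need (k + 1)·f(k+1) − (k + 3)·f(k) = k - 1/3.
From deg A=1, deg B=1, deg C=1: d=2.
A polynomial solution: f(k) = k*(k - 3)/6.
R(k) = B(k−1)·f(k)/C(k) = k*(k - 3)*(k + 3)/(2*(3*k - 1)); s_k = R·t_k = -3*k*(k - 3)/(2*(k + 1)*(k + 2)).
Check: Δs_k = 3*(1 - 3*k)/(k**3 + 6*k**2 + 11*k + 6). ✓
s_(n+1) = 3*(-n**2 + n + 2)/(2*(n**2 + 5*n + 6)) and s_(0) = 0, so S(n) = 3*(-n**2 + n + 2)/(2*(n**2 + 5*n + 6)).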